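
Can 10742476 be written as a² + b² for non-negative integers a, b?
Not possible

Factorization: 10742476 = 2^2 × 139^3
By Fermat: n is sum of two squares iff every prime p ≡ 3 (mod 4) appears to even power.
Prime(s) ≡ 3 (mod 4) with odd exponent: [(139, 3)]
Therefore 10742476 cannot be expressed as a² + b².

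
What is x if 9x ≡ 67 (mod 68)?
x ≡ 15 (mod 68)

gcd(9, 68) = 1, which divides 67, so solutions exist.
Find 9^(-1) mod 68 by the extended Euclidean algorithm:
68 = 7 × 9 + 5  ⟹  5 = (1)·68 + (-7)·9
9 = 1 × 5 + 4  ⟹  4 = (-1)·68 + (8)·9
5 = 1 × 4 + 1  ⟹  1 = (2)·68 + (-15)·9
So (-15)·9 ≡ 1 (mod 68), i.e. 9^(-1) ≡ -15 ≡ 53 (mod 68).
x ≡ 53 × 67 = 3551 ≡ 15 (mod 68).
Check: 9 × 15 = 135 ≡ 67 (mod 68).
Unique solution: x ≡ 15 (mod 68)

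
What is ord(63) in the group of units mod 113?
56

113 is prime, so ord(63) divides φ(113) = 112.
Divisors of 112: 1, 2, 4, 7, 8, 14, 16, 28, 56, 112.
Repeated squaring: 63^1 ≡ 63, 63^2 ≡ 14, 63^4 ≡ 83, 63^8 ≡ 109, 63^16 ≡ 16, 63^32 ≡ 30, 63^64 ≡ 109 (mod 113).
Test 63^d mod 113 for each divisor d in increasing order:
63^1 ≡ 63
63^2 ≡ 14
63^4 ≡ 83
63^7 = 63^4·63^2·63^1 ≡ 95
63^8 ≡ 109
63^14 = 63^8·63^4·63^2 ≡ 98
63^16 ≡ 16
63^28 = 63^16·63^8·63^4 ≡ 112
63^56 = 63^32·63^16·63^8 ≡ 1  ← first divisor giving 1
The order is 56.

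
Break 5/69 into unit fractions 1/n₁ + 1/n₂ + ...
1/14 + 1/966

Greedy algorithm:
5/69: ceiling(69/5) = 14, use 1/14
1/966: ceiling(966/1) = 966, use 1/966
Result: 5/69 = 1/14 + 1/966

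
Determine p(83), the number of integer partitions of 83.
23338469

p(n) counts ways to write n as a sum of positive integers (order ignored).
Euler's pentagonal recurrence: p(k) = p(k-1) + p(k-2) - p(k-5) - p(k-7) + p(k-12) + p(k-15) - ... (offsets j(3j∓1)/2, signs ++--, p(0)=1, p(<0)=0).
DP table for k = 0..82: p(0)=1, p(1)=1, p(2)=2, p(3)=3, p(4)=5, p(5)=7, p(6)=11, p(7)=15, p(8)=22, p(9)=30, p(10)=42, p(11)=56, p(12)=77, p(13)=101, p(14)=135, p(15)=176, p(16)=231, p(17)=297, p(18)=385, p(19)=490, p(20)=627, p(21)=792, p(22)=1002, p(23)=1255, p(24)=1575, p(25)=1958, p(26)=2436, p(27)=3010, p(28)=3718, p(29)=4565, p(30)=5604, p(31)=6842, p(32)=8349, p(33)=10143, p(34)=12310, p(35)=14883, p(36)=17977, p(37)=21637, p(38)=26015, p(39)=31185, p(40)=37338, p(41)=44583, p(42)=53174, p(43)=63261, p(44)=75175, p(45)=89134, p(46)=105558, p(47)=124754, p(48)=147273, p(49)=173525, p(50)=204226, p(51)=239943, p(52)=281589, p(53)=329931, p(54)=386155, p(55)=451276, p(56)=526823, p(57)=614154, p(58)=715220, p(59)=831820, p(60)=966467, p(61)=1121505, p(62)=1300156, p(63)=1505499, p(64)=1741630, p(65)=2012558, p(66)=2323520, p(67)=2679689, p(68)=3087735, p(69)=3554345, p(70)=4087968, p(71)=4697205, p(72)=5392783, p(73)=6185689, p(74)=7089500, p(75)=8118264, p(76)=9289091, p(77)=10619863, p(78)=12132164, p(79)=13848650, p(80)=15796476, p(81)=18004327, p(82)=20506255.
Final step: p(83) = p(82) + p(81) - p(78) - p(76) + p(71) + p(68) - p(61) - p(57) + p(48) + p(43) - p(32) - p(26) + p(13) + p(6)
= 20506255 + 18004327 - 12132164 - 9289091 + 4697205 + 3087735 - 1121505 - 614154 + 147273 + 63261 - 8349 - 2436 + 101 + 11
= 23338469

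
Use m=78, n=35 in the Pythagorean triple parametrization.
(4859, 5460, 7309)

Euclid's formula: a = m² - n², b = 2mn, c = m² + n²
m = 78, n = 35
a = 78² - 35² = 6084 - 1225 = 4859
b = 2 × 78 × 35 = 5460
c = 78² + 35² = 6084 + 1225 = 7309
Verification: 4859² + 5460² = 23609881 + 29811600 = 53421481 = 7309² ✓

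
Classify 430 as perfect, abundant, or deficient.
deficient

Proper divisors of 430: sum = 1 + 2 + 5 + 10 + 43 + 86 + 215 = 362
Since 362 < 430, 430 is deficient.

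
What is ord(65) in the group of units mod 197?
98

197 is prime, so ord(65) divides φ(197) = 196.
Divisors of 196: 1, 2, 4, 7, 14, 28, 49, 98, 196.
Repeated squaring: 65^1 ≡ 65, 65^2 ≡ 88, 65^4 ≡ 61, 65^8 ≡ 175, 65^16 ≡ 90, 65^32 ≡ 23, 65^64 ≡ 135, 65^128 ≡ 101 (mod 197).
Test 65^d mod 197 for each divisor d in increasing order:
65^1 ≡ 65
65^2 ≡ 88
65^4 ≡ 61
65^7 = 65^4·65^2·65^1 ≡ 33
65^14 = 65^8·65^4·65^2 ≡ 104
65^28 = 65^16·65^8·65^4 ≡ 178
65^49 = 65^32·65^16·65^1 ≡ 196
65^98 = 65^64·65^32·65^2 ≡ 1  ← first divisor giving 1
The order is 98.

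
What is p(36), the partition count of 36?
17977

p(n) counts ways to write n as a sum of positive integers (order ignored).
Euler's pentagonal recurrence: p(k) = p(k-1) + p(k-2) - p(k-5) - p(k-7) + p(k-12) + p(k-15) - ... (offsets j(3j∓1)/2, signs ++--, p(0)=1, p(<0)=0).
DP table for k = 0..35: p(0)=1, p(1)=1, p(2)=2, p(3)=3, p(4)=5, p(5)=7, p(6)=11, p(7)=15, p(8)=22, p(9)=30, p(10)=42, p(11)=56, p(12)=77, p(13)=101, p(14)=135, p(15)=176, p(16)=231, p(17)=297, p(18)=385, p(19)=490, p(20)=627, p(21)=792, p(22)=1002, p(23)=1255, p(24)=1575, p(25)=1958, p(26)=2436, p(27)=3010, p(28)=3718, p(29)=4565, p(30)=5604, p(31)=6842, p(32)=8349, p(33)=10143, p(34)=12310, p(35)=14883.
Final step: p(36) = p(35) + p(34) - p(31) - p(29) + p(24) + p(21) - p(14) - p(10) + p(1)
= 14883 + 12310 - 6842 - 4565 + 1575 + 792 - 135 - 42 + 1
= 17977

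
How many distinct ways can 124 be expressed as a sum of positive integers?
2841940500

p(n) counts ways to write n as a sum of positive integers (order ignored).
Euler's pentagonal recurrence: p(k) = p(k-1) + p(k-2) - p(k-5) - p(k-7) + p(k-12) + p(k-15) - ... (offsets j(3j∓1)/2, signs ++--, p(0)=1, p(<0)=0).
DP table for k = 0..123: p(0)=1, p(1)=1, p(2)=2, p(3)=3, p(4)=5, p(5)=7, p(6)=11, p(7)=15, p(8)=22, p(9)=30, p(10)=42, p(11)=56, p(12)=77, p(13)=101, p(14)=135, p(15)=176, p(16)=231, p(17)=297, p(18)=385, p(19)=490, p(20)=627, p(21)=792, p(22)=1002, p(23)=1255, p(24)=1575, p(25)=1958, p(26)=2436, p(27)=3010, p(28)=3718, p(29)=4565, p(30)=5604, p(31)=6842, p(32)=8349, p(33)=10143, p(34)=12310, p(35)=14883, p(36)=17977, p(37)=21637, p(38)=26015, p(39)=31185, p(40)=37338, p(41)=44583, p(42)=53174, p(43)=63261, p(44)=75175, p(45)=89134, p(46)=105558, p(47)=124754, p(48)=147273, p(49)=173525, p(50)=204226, p(51)=239943, p(52)=281589, p(53)=329931, p(54)=386155, p(55)=451276, p(56)=526823, p(57)=614154, p(58)=715220, p(59)=831820, p(60)=966467, p(61)=1121505, p(62)=1300156, p(63)=1505499, p(64)=1741630, p(65)=2012558, p(66)=2323520, p(67)=2679689, p(68)=3087735, p(69)=3554345, p(70)=4087968, p(71)=4697205, p(72)=5392783, p(73)=6185689, p(74)=7089500, p(75)=8118264, p(76)=9289091, p(77)=10619863, p(78)=12132164, p(79)=13848650, p(80)=15796476, p(81)=18004327, p(82)=20506255, p(83)=23338469, p(84)=26543660, p(85)=30167357, p(86)=34262962, p(87)=38887673, p(88)=44108109, p(89)=49995925, p(90)=56634173, p(91)=64112359, p(92)=72533807, p(93)=82010177, p(94)=92669720, p(95)=104651419, p(96)=118114304, p(97)=133230930, p(98)=150198136, p(99)=169229875, p(100)=190569292, p(101)=214481126, p(102)=241265379, p(103)=271248950, p(104)=304801365, p(105)=342325709, p(106)=384276336, p(107)=431149389, p(108)=483502844, p(109)=541946240, p(110)=607163746, p(111)=679903203, p(112)=761002156, p(113)=851376628, p(114)=952050665, p(115)=1064144451, p(116)=1188908248, p(117)=1327710076, p(118)=1482074143, p(119)=1653668665, p(120)=1844349560, p(121)=2056148051, p(122)=2291320912, p(123)=2552338241.
Final step: p(124) = p(123) + p(122) - p(119) - p(117) + p(112) + p(109) - p(102) - p(98) + p(89) + p(84) - p(73) - p(67) + p(54) + p(47) - p(32) - p(24) + p(7)
= 2552338241 + 2291320912 - 1653668665 - 1327710076 + 761002156 + 541946240 - 241265379 - 150198136 + 49995925 + 26543660 - 6185689 - 2679689 + 386155 + 124754 - 8349 - 1575 + 15
= 2841940500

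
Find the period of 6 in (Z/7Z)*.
2

7 is prime, so ord(6) divides φ(7) = 6.
Divisors of 6: 1, 2, 3, 6.
Repeated squaring: 6^1 ≡ 6, 6^2 ≡ 1, 6^4 ≡ 1 (mod 7).
Test 6^d mod 7 for each divisor d in increasing order:
6^1 ≡ 6
6^2 ≡ 1  ← first divisor giving 1
The order is 2.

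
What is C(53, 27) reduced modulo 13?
6

Using Lucas' theorem:
Write n=53 and k=27 in base 13:
n in base 13: [4, 1]
k in base 13: [2, 1]
C(53,27) mod 13 = ∏ C(n_i, k_i) mod 13
Digit binomials (mod 13): C(4,2) = 6; C(1,1) = 1
Product: 6 × 1 = 6 ≡ 6 (mod 13)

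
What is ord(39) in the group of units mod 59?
58

59 is prime, so ord(39) divides φ(59) = 58.
Divisors of 58: 1, 2, 29, 58.
Repeated squaring: 39^1 ≡ 39, 39^2 ≡ 46, 39^4 ≡ 51, 39^8 ≡ 5, 39^16 ≡ 25, 39^32 ≡ 35 (mod 59).
Test 39^d mod 59 for each divisor d in increasing order:
39^1 ≡ 39
39^2 ≡ 46
39^29 = 39^16·39^8·39^4·39^1 ≡ 58
39^58 = 39^32·39^16·39^8·39^2 ≡ 1  ← first divisor giving 1
The order is 58.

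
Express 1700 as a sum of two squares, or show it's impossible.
10² + 40² (a=10, b=40)

Factorization: 1700 = 2^2 × 5^2 × 17
By Fermat: n is sum of two squares iff every prime p ≡ 3 (mod 4) appears to even power.
All primes ≡ 3 (mod 4) appear to even power.
Search a = 0, 1, 2, … for 1700 - a² a perfect square: first hit at a = 10: 1700 - 100 = 1600 = 40².
1700 = 10² + 40² = 100 + 1600 ✓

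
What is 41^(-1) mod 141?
86

gcd(41, 141) = 1, so the inverse exists.
Extended Euclidean algorithm on (141, 41):
141 = 3 × 41 + 18  ⟹  18 = (1)·141 + (-3)·41
41 = 2 × 18 + 5  ⟹  5 = (-2)·141 + (7)·41
18 = 3 × 5 + 3  ⟹  3 = (7)·141 + (-24)·41
5 = 1 × 3 + 2  ⟹  2 = (-9)·141 + (31)·41
3 = 1 × 2 + 1  ⟹  1 = (16)·141 + (-55)·41
So (-55)·41 ≡ 1 (mod 141), i.e. 41^(-1) ≡ -55 ≡ 86 (mod 141).
Check: 41 × 86 = 3526 ≡ 1 (mod 141)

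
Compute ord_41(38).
8

41 is prime, so ord(38) divides φ(41) = 40.
Divisors of 40: 1, 2, 4, 5, 8, 10, 20, 40.
Repeated squaring: 38^1 ≡ 38, 38^2 ≡ 9, 38^4 ≡ 40, 38^8 ≡ 1, 38^16 ≡ 1, 38^32 ≡ 1 (mod 41).
Test 38^d mod 41 for each divisor d in increasing order:
38^1 ≡ 38
38^2 ≡ 9
38^4 ≡ 40
38^5 = 38^4·38^1 ≡ 3
38^8 ≡ 1  ← first divisor giving 1
The order is 8.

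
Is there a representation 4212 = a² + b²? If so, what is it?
36² + 54² (a=36, b=54)

Factorization: 4212 = 2^2 × 3^4 × 13
By Fermat: n is sum of two squares iff every prime p ≡ 3 (mod 4) appears to even power.
All primes ≡ 3 (mod 4) appear to even power.
Search a = 0, 1, 2, … for 4212 - a² a perfect square: first hit at a = 36: 4212 - 1296 = 2916 = 54².
4212 = 36² + 54² = 1296 + 2916 ✓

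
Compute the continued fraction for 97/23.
[4; 4, 1, 1, 2]

Euclidean algorithm steps:
97 = 4 × 23 + 5
23 = 4 × 5 + 3
5 = 1 × 3 + 2
3 = 1 × 2 + 1
2 = 2 × 1 + 0
Continued fraction: [4; 4, 1, 1, 2]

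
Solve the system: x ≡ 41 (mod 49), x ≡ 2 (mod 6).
188

Using Chinese Remainder Theorem:
M = 49 × 6 = 294
M1 = 6, M2 = 49
y1 = 6^(-1) mod 49 = 41
y2 = 49^(-1) mod 6 = 1
x = (41×6×41 + 2×49×1) mod 294 = 188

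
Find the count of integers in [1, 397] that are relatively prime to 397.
396

397 = 397
φ(n) = n × ∏(1 - 1/p) for each prime p dividing n
φ(397) = 397 × (1 - 1/397) = 396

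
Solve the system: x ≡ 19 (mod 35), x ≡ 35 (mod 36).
719

Using Chinese Remainder Theorem:
M = 35 × 36 = 1260
M1 = 36, M2 = 35
y1 = 36^(-1) mod 35 = 1
y2 = 35^(-1) mod 36 = 35
x = (19×36×1 + 35×35×35) mod 1260 = 719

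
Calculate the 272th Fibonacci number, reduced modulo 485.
154

Matrix identity: Q^n = [[F_(n+1), F_n], [F_n, F_(n-1)]] with Q = [[1,1],[1,0]].
n = 272 = 100010000₂. Square-and-multiply, entries mod 485:
Q^1 = [[1,1],[1,0]]
Q^2 = (Q^1)² = [[2,1],[1,1]]
Q^4 = (Q^2)² = [[5,3],[3,2]]
Q^8 = (Q^4)² = [[34,21],[21,13]]
Q^17 = (Q^8)²·Q = [[159,142],[142,17]]
Q^34 = (Q^17)² = [[340,257],[257,83]]
Q^68 = (Q^34)² = [[259,71],[71,188]]
Q^136 = (Q^68)² = [[342,212],[212,130]]
Q^272 = (Q^136)² = [[403,154],[154,249]]
F_272 mod 485 = Q^272[0][1] = 154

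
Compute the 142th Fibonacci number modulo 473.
375

Matrix identity: Q^n = [[F_(n+1), F_n], [F_n, F_(n-1)]] with Q = [[1,1],[1,0]].
n = 142 = 10001110₂. Square-and-multiply, entries mod 473:
Q^1 = [[1,1],[1,0]]
Q^2 = (Q^1)² = [[2,1],[1,1]]
Q^4 = (Q^2)² = [[5,3],[3,2]]
Q^8 = (Q^4)² = [[34,21],[21,13]]
Q^17 = (Q^8)²·Q = [[219,178],[178,41]]
Q^35 = (Q^17)²·Q = [[107,181],[181,399]]
Q^71 = (Q^35)²·Q = [[45,221],[221,297]]
Q^142 = (Q^71)² = [[255,375],[375,353]]
F_142 mod 473 = Q^142[0][1] = 375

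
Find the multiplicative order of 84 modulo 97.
96

97 is prime, so ord(84) divides φ(97) = 96.
Divisors of 96: 1, 2, 3, 4, 6, 8, 12, 16, 24, 32, 48, 96.
Repeated squaring: 84^1 ≡ 84, 84^2 ≡ 72, 84^4 ≡ 43, 84^8 ≡ 6, 84^16 ≡ 36, 84^32 ≡ 35, 84^64 ≡ 61 (mod 97).
Test 84^d mod 97 for each divisor d in increasing order:
84^1 ≡ 84
84^2 ≡ 72
84^3 = 84^2·84^1 ≡ 34
84^4 ≡ 43
84^6 = 84^4·84^2 ≡ 89
84^8 ≡ 6
84^12 = 84^8·84^4 ≡ 64
84^16 ≡ 36
84^24 = 84^16·84^8 ≡ 22
84^32 ≡ 35
84^48 = 84^32·84^16 ≡ 96
84^96 = 84^64·84^32 ≡ 1  ← first divisor giving 1
The order is 96.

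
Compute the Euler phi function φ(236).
116

236 = 2^2 × 59
φ(n) = n × ∏(1 - 1/p) for each prime p dividing n
φ(236) = 236 × (1 - 1/2) × (1 - 1/59) = 116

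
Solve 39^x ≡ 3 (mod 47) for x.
14

Baby-step giant-step with step n = ⌈√47⌉ = 7.
Baby steps 39^j mod 47 (j:value) for j=0..6: 0:1, 1:39, 2:17, 3:5, 4:7, 5:38, 6:25.
Giant-step multiplier: 39^(-7) ≡ 39^(46-7) = 39^39 ≡ 43 (mod 47).
Giant steps γ_i = 3·43^i mod 47: γ_0=3, γ_1=35, γ_2=1 (in table at j=0).
x = i·n + j = 2·7 + 0 = 14.
Check: 39^14 ≡ 3 (mod 47).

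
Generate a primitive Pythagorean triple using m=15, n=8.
(161, 240, 289)

Euclid's formula: a = m² - n², b = 2mn, c = m² + n²
m = 15, n = 8
a = 15² - 8² = 225 - 64 = 161
b = 2 × 15 × 8 = 240
c = 15² + 8² = 225 + 64 = 289
Verification: 161² + 240² = 25921 + 57600 = 83521 = 289² ✓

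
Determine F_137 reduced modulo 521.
13

Matrix identity: Q^n = [[F_(n+1), F_n], [F_n, F_(n-1)]] with Q = [[1,1],[1,0]].
n = 137 = 10001001₂. Square-and-multiply, entries mod 521:
Q^1 = [[1,1],[1,0]]
Q^2 = (Q^1)² = [[2,1],[1,1]]
Q^4 = (Q^2)² = [[5,3],[3,2]]
Q^8 = (Q^4)² = [[34,21],[21,13]]
Q^17 = (Q^8)²·Q = [[500,34],[34,466]]
Q^34 = (Q^17)² = [[34,21],[21,13]]
Q^68 = (Q^34)² = [[34,466],[466,89]]
Q^137 = (Q^68)²·Q = [[21,13],[13,8]]
F_137 mod 521 = Q^137[0][1] = 13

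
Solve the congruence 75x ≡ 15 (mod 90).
x ≡ 5 (mod 6)

gcd(75, 90) = 15, which divides 15, so solutions exist.
Divide through by 15: 5x ≡ 1 (mod 6).
Find 5^(-1) mod 6 by the extended Euclidean algorithm:
6 = 1 × 5 + 1  ⟹  1 = (1)·6 + (-1)·5
So (-1)·5 ≡ 1 (mod 6), i.e. 5^(-1) ≡ -1 ≡ 5 (mod 6).
x ≡ 5 × 1 = 5 ≡ 5 (mod 6).
Check: 75 × 5 = 375 ≡ 15 (mod 90).
x ≡ 5 (mod 6), giving 15 solutions mod 90.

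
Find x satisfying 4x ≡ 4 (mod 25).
x ≡ 1 (mod 25)

gcd(4, 25) = 1, which divides 4, so solutions exist.
Find 4^(-1) mod 25 by the extended Euclidean algorithm:
25 = 6 × 4 + 1  ⟹  1 = (1)·25 + (-6)·4
So (-6)·4 ≡ 1 (mod 25), i.e. 4^(-1) ≡ -6 ≡ 19 (mod 25).
x ≡ 19 × 4 = 76 ≡ 1 (mod 25).
Check: 4 × 1 = 4 ≡ 4 (mod 25).
Unique solution: x ≡ 1 (mod 25)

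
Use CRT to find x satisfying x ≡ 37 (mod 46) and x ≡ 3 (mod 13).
497

Using Chinese Remainder Theorem:
M = 46 × 13 = 598
M1 = 13, M2 = 46
y1 = 13^(-1) mod 46 = 39
y2 = 46^(-1) mod 13 = 2
x = (37×13×39 + 3×46×2) mod 598 = 497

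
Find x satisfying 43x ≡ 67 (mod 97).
x ≡ 76 (mod 97)

gcd(43, 97) = 1, which divides 67, so solutions exist.
Find 43^(-1) mod 97 by the extended Euclidean algorithm:
97 = 2 × 43 + 11  ⟹  11 = (1)·97 + (-2)·43
43 = 3 × 11 + 10  ⟹  10 = (-3)·97 + (7)·43
11 = 1 × 10 + 1  ⟹  1 = (4)·97 + (-9)·43
So (-9)·43 ≡ 1 (mod 97), i.e. 43^(-1) ≡ -9 ≡ 88 (mod 97).
x ≡ 88 × 67 = 5896 ≡ 76 (mod 97).
Check: 43 × 76 = 3268 ≡ 67 (mod 97).
Unique solution: x ≡ 76 (mod 97)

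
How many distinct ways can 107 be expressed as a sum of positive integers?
431149389

p(n) counts ways to write n as a sum of positive integers (order ignored).
Euler's pentagonal recurrence: p(k) = p(k-1) + p(k-2) - p(k-5) - p(k-7) + p(k-12) + p(k-15) - ... (offsets j(3j∓1)/2, signs ++--, p(0)=1, p(<0)=0).
DP table for k = 0..106: p(0)=1, p(1)=1, p(2)=2, p(3)=3, p(4)=5, p(5)=7, p(6)=11, p(7)=15, p(8)=22, p(9)=30, p(10)=42, p(11)=56, p(12)=77, p(13)=101, p(14)=135, p(15)=176, p(16)=231, p(17)=297, p(18)=385, p(19)=490, p(20)=627, p(21)=792, p(22)=1002, p(23)=1255, p(24)=1575, p(25)=1958, p(26)=2436, p(27)=3010, p(28)=3718, p(29)=4565, p(30)=5604, p(31)=6842, p(32)=8349, p(33)=10143, p(34)=12310, p(35)=14883, p(36)=17977, p(37)=21637, p(38)=26015, p(39)=31185, p(40)=37338, p(41)=44583, p(42)=53174, p(43)=63261, p(44)=75175, p(45)=89134, p(46)=105558, p(47)=124754, p(48)=147273, p(49)=173525, p(50)=204226, p(51)=239943, p(52)=281589, p(53)=329931, p(54)=386155, p(55)=451276, p(56)=526823, p(57)=614154, p(58)=715220, p(59)=831820, p(60)=966467, p(61)=1121505, p(62)=1300156, p(63)=1505499, p(64)=1741630, p(65)=2012558, p(66)=2323520, p(67)=2679689, p(68)=3087735, p(69)=3554345, p(70)=4087968, p(71)=4697205, p(72)=5392783, p(73)=6185689, p(74)=7089500, p(75)=8118264, p(76)=9289091, p(77)=10619863, p(78)=12132164, p(79)=13848650, p(80)=15796476, p(81)=18004327, p(82)=20506255, p(83)=23338469, p(84)=26543660, p(85)=30167357, p(86)=34262962, p(87)=38887673, p(88)=44108109, p(89)=49995925, p(90)=56634173, p(91)=64112359, p(92)=72533807, p(93)=82010177, p(94)=92669720, p(95)=104651419, p(96)=118114304, p(97)=133230930, p(98)=150198136, p(99)=169229875, p(100)=190569292, p(101)=214481126, p(102)=241265379, p(103)=271248950, p(104)=304801365, p(105)=342325709, p(106)=384276336.
Final step: p(107) = p(106) + p(105) - p(102) - p(100) + p(95) + p(92) - p(85) - p(81) + p(72) + p(67) - p(56) - p(50) + p(37) + p(30) - p(15) - p(7)
= 384276336 + 342325709 - 241265379 - 190569292 + 104651419 + 72533807 - 30167357 - 18004327 + 5392783 + 2679689 - 526823 - 204226 + 21637 + 5604 - 176 - 15
= 431149389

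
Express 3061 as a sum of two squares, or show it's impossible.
6² + 55² (a=6, b=55)

Factorization: 3061 = 3061
By Fermat: n is sum of two squares iff every prime p ≡ 3 (mod 4) appears to even power.
All primes ≡ 3 (mod 4) appear to even power.
Search a = 0, 1, 2, … for 3061 - a² a perfect square: first hit at a = 6: 3061 - 36 = 3025 = 55².
3061 = 6² + 55² = 36 + 3025 ✓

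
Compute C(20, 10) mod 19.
0

Using Lucas' theorem:
Write n=20 and k=10 in base 19:
n in base 19: [1, 1]
k in base 19: [0, 10]
C(20,10) mod 19 = ∏ C(n_i, k_i) mod 19
Digit binomials (mod 19): C(1,0) = 1; C(1,10) = 0 (k_i > n_i)
Product: 1 × 0 = 0 ≡ 0 (mod 19)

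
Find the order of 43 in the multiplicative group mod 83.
82

83 is prime, so ord(43) divides φ(83) = 82.
Divisors of 82: 1, 2, 41, 82.
Repeated squaring: 43^1 ≡ 43, 43^2 ≡ 23, 43^4 ≡ 31, 43^8 ≡ 48, 43^16 ≡ 63, 43^32 ≡ 68, 43^64 ≡ 59 (mod 83).
Test 43^d mod 83 for each divisor d in increasing order:
43^1 ≡ 43
43^2 ≡ 23
43^41 = 43^32·43^8·43^1 ≡ 82
43^82 = 43^64·43^16·43^2 ≡ 1  ← first divisor giving 1
The order is 82.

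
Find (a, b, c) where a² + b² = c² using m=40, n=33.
(511, 2640, 2689)

Euclid's formula: a = m² - n², b = 2mn, c = m² + n²
m = 40, n = 33
a = 40² - 33² = 1600 - 1089 = 511
b = 2 × 40 × 33 = 2640
c = 40² + 33² = 1600 + 1089 = 2689
Verification: 511² + 2640² = 261121 + 6969600 = 7230721 = 2689² ✓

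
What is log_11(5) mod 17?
3

Baby-step giant-step with step n = ⌈√17⌉ = 5.
Baby steps 11^j mod 17 (j:value) for j=0..4: 0:1, 1:11, 2:2, 3:5, 4:4.
h = 5 is already in the table at j=3, so x = 3.
Check: 11^3 ≡ 5 (mod 17).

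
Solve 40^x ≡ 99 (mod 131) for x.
20

Baby-step giant-step with step n = ⌈√131⌉ = 12.
Baby steps 40^j mod 131 (j:value) for j=0..11: 0:1, 1:40, 2:28, 3:72, 4:129, 5:51, 6:75, 7:118, 8:4, 9:29, 10:112, 11:26.
Giant-step multiplier: 40^(-12) ≡ 40^(130-12) = 40^118 ≡ 49 (mod 131).
Giant steps γ_i = 99·49^i mod 131: γ_0=99, γ_1=4 (in table at j=8).
x = i·n + j = 1·12 + 8 = 20.
Check: 40^20 ≡ 99 (mod 131).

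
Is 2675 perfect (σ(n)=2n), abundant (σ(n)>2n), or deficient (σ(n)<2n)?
deficient

Proper divisors of 2675: sum = 1 + 5 + 25 + 107 + 535 = 673
Since 673 < 2675, 2675 is deficient.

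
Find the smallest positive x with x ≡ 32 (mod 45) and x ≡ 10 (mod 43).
1472

Using Chinese Remainder Theorem:
M = 45 × 43 = 1935
M1 = 43, M2 = 45
y1 = 43^(-1) mod 45 = 22
y2 = 45^(-1) mod 43 = 22
x = (32×43×22 + 10×45×22) mod 1935 = 1472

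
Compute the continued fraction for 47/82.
[0; 1, 1, 2, 1, 11]

Euclidean algorithm steps:
47 = 0 × 82 + 47
82 = 1 × 47 + 35
47 = 1 × 35 + 12
35 = 2 × 12 + 11
12 = 1 × 11 + 1
11 = 11 × 1 + 0
Continued fraction: [0; 1, 1, 2, 1, 11]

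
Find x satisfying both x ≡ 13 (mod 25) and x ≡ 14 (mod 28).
238

Using Chinese Remainder Theorem:
M = 25 × 28 = 700
M1 = 28, M2 = 25
y1 = 28^(-1) mod 25 = 17
y2 = 25^(-1) mod 28 = 9
x = (13×28×17 + 14×25×9) mod 700 = 238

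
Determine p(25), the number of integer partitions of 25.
1958

p(n) counts ways to write n as a sum of positive integers (order ignored).
Euler's pentagonal recurrence: p(k) = p(k-1) + p(k-2) - p(k-5) - p(k-7) + p(k-12) + p(k-15) - ... (offsets j(3j∓1)/2, signs ++--, p(0)=1, p(<0)=0).
DP table for k = 0..24: p(0)=1, p(1)=1, p(2)=2, p(3)=3, p(4)=5, p(5)=7, p(6)=11, p(7)=15, p(8)=22, p(9)=30, p(10)=42, p(11)=56, p(12)=77, p(13)=101, p(14)=135, p(15)=176, p(16)=231, p(17)=297, p(18)=385, p(19)=490, p(20)=627, p(21)=792, p(22)=1002, p(23)=1255, p(24)=1575.
Final step: p(25) = p(24) + p(23) - p(20) - p(18) + p(13) + p(10) - p(3)
= 1575 + 1255 - 627 - 385 + 101 + 42 - 3
= 1958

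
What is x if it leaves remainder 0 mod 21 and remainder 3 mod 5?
63

Using Chinese Remainder Theorem:
M = 21 × 5 = 105
M1 = 5, M2 = 21
y1 = 5^(-1) mod 21 = 17
y2 = 21^(-1) mod 5 = 1
x = (0×5×17 + 3×21×1) mod 105 = 63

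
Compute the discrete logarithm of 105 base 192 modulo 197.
128

Baby-step giant-step with step n = ⌈√197⌉ = 15.
Baby steps 192^j mod 197 (j:value) for j=0..14: 0:1, 1:192, 2:25, 3:72, 4:34, 5:27, 6:62, 7:84, 8:171, 9:130, 10:138, 11:98, 12:101, 13:86, 14:161.
Giant-step multiplier: 192^(-15) ≡ 192^(196-15) = 192^181 ≡ 139 (mod 197).
Giant steps γ_i = 105·139^i mod 197: γ_0=105, γ_1=17, γ_2=196, γ_3=58, γ_4=182, γ_5=82, γ_6=169, γ_7=48, γ_8=171 (in table at j=8).
x = i·n + j = 8·15 + 8 = 128.
Check: 192^128 ≡ 105 (mod 197).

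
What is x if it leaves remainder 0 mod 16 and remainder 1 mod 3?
16

Using Chinese Remainder Theorem:
M = 16 × 3 = 48
M1 = 3, M2 = 16
y1 = 3^(-1) mod 16 = 11
y2 = 16^(-1) mod 3 = 1
x = (0×3×11 + 1×16×1) mod 48 = 16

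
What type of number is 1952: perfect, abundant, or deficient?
abundant

Proper divisors of 1952: sum = 1 + 2 + 4 + 8 + 16 + 32 + 61 + 122 + 244 + 488 + 976 = 1954
Since 1954 > 1952, 1952 is abundant.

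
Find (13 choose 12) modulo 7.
6

Using Lucas' theorem:
Write n=13 and k=12 in base 7:
n in base 7: [1, 6]
k in base 7: [1, 5]
C(13,12) mod 7 = ∏ C(n_i, k_i) mod 7
Digit binomials (mod 7): C(1,1) = 1; C(6,5) = 6
Product: 1 × 6 = 6 ≡ 6 (mod 7)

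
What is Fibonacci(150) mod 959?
267

Matrix identity: Q^n = [[F_(n+1), F_n], [F_n, F_(n-1)]] with Q = [[1,1],[1,0]].
n = 150 = 10010110₂. Square-and-multiply, entries mod 959:
Q^1 = [[1,1],[1,0]]
Q^2 = (Q^1)² = [[2,1],[1,1]]
Q^4 = (Q^2)² = [[5,3],[3,2]]
Q^9 = (Q^4)²·Q = [[55,34],[34,21]]
Q^18 = (Q^9)² = [[345,666],[666,638]]
Q^37 = (Q^18)²·Q = [[288,607],[607,640]]
Q^75 = (Q^37)²·Q = [[67,663],[663,363]]
Q^150 = (Q^75)² = [[41,267],[267,733]]
F_150 mod 959 = Q^150[0][1] = 267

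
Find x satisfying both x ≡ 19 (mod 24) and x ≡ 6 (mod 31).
595

Using Chinese Remainder Theorem:
M = 24 × 31 = 744
M1 = 31, M2 = 24
y1 = 31^(-1) mod 24 = 7
y2 = 24^(-1) mod 31 = 22
x = (19×31×7 + 6×24×22) mod 744 = 595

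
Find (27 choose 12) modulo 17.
0

Using Lucas' theorem:
Write n=27 and k=12 in base 17:
n in base 17: [1, 10]
k in base 17: [0, 12]
C(27,12) mod 17 = ∏ C(n_i, k_i) mod 17
Digit binomials (mod 17): C(1,0) = 1; C(10,12) = 0 (k_i > n_i)
Product: 1 × 0 = 0 ≡ 0 (mod 17)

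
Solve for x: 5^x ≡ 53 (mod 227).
118

Baby-step giant-step with step n = ⌈√227⌉ = 16.
Baby steps 5^j mod 227 (j:value) for j=0..15: 0:1, 1:5, 2:25, 3:125, 4:171, 5:174, 6:189, 7:37, 8:185, 9:17, 10:85, 11:198, 12:82, 13:183, 14:7, 15:35.
Giant-step multiplier: 5^(-16) ≡ 5^(226-16) = 5^210 ≡ 48 (mod 227).
Giant steps γ_i = 53·48^i mod 227: γ_0=53, γ_1=47, γ_2=213, γ_3=9, γ_4=205, γ_5=79, γ_6=160, γ_7=189 (in table at j=6).
x = i·n + j = 7·16 + 6 = 118.
Check: 5^118 ≡ 53 (mod 227).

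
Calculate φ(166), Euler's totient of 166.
82

166 = 2 × 83
φ(n) = n × ∏(1 - 1/p) for each prime p dividing n
φ(166) = 166 × (1 - 1/2) × (1 - 1/83) = 82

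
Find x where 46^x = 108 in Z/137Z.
113

Baby-step giant-step with step n = ⌈√137⌉ = 12.
Baby steps 46^j mod 137 (j:value) for j=0..11: 0:1, 1:46, 2:61, 3:66, 4:22, 5:53, 6:109, 7:82, 8:73, 9:70, 10:69, 11:23.
Giant-step multiplier: 46^(-12) ≡ 46^(136-12) = 46^124 ≡ 18 (mod 137).
Giant steps γ_i = 108·18^i mod 137: γ_0=108, γ_1=26, γ_2=57, γ_3=67, γ_4=110, γ_5=62, γ_6=20, γ_7=86, γ_8=41, γ_9=53 (in table at j=5).
x = i·n + j = 9·12 + 5 = 113.
Check: 46^113 ≡ 108 (mod 137).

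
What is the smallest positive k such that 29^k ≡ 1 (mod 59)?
29

59 is prime, so ord(29) divides φ(59) = 58.
Divisors of 58: 1, 2, 29, 58.
Repeated squaring: 29^1 ≡ 29, 29^2 ≡ 15, 29^4 ≡ 48, 29^8 ≡ 3, 29^16 ≡ 9, 29^32 ≡ 22 (mod 59).
Test 29^d mod 59 for each divisor d in increasing order:
29^1 ≡ 29
29^2 ≡ 15
29^29 = 29^16·29^8·29^4·29^1 ≡ 1  ← first divisor giving 1
The order is 29.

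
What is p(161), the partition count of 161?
118159068427

p(n) counts ways to write n as a sum of positive integers (order ignored).
Euler's pentagonal recurrence: p(k) = p(k-1) + p(k-2) - p(k-5) - p(k-7) + p(k-12) + p(k-15) - ... (offsets j(3j∓1)/2, signs ++--, p(0)=1, p(<0)=0).
DP table for k = 0..160: p(0)=1, p(1)=1, p(2)=2, p(3)=3, p(4)=5, p(5)=7, p(6)=11, p(7)=15, p(8)=22, p(9)=30, p(10)=42, p(11)=56, p(12)=77, p(13)=101, p(14)=135, p(15)=176, p(16)=231, p(17)=297, p(18)=385, p(19)=490, p(20)=627, p(21)=792, p(22)=1002, p(23)=1255, p(24)=1575, p(25)=1958, p(26)=2436, p(27)=3010, p(28)=3718, p(29)=4565, p(30)=5604, p(31)=6842, p(32)=8349, p(33)=10143, p(34)=12310, p(35)=14883, p(36)=17977, p(37)=21637, p(38)=26015, p(39)=31185, p(40)=37338, p(41)=44583, p(42)=53174, p(43)=63261, p(44)=75175, p(45)=89134, p(46)=105558, p(47)=124754, p(48)=147273, p(49)=173525, p(50)=204226, p(51)=239943, p(52)=281589, p(53)=329931, p(54)=386155, p(55)=451276, p(56)=526823, p(57)=614154, p(58)=715220, p(59)=831820, p(60)=966467, p(61)=1121505, p(62)=1300156, p(63)=1505499, p(64)=1741630, p(65)=2012558, p(66)=2323520, p(67)=2679689, p(68)=3087735, p(69)=3554345, p(70)=4087968, p(71)=4697205, p(72)=5392783, p(73)=6185689, p(74)=7089500, p(75)=8118264, p(76)=9289091, p(77)=10619863, p(78)=12132164, p(79)=13848650, p(80)=15796476, p(81)=18004327, p(82)=20506255, p(83)=23338469, p(84)=26543660, p(85)=30167357, p(86)=34262962, p(87)=38887673, p(88)=44108109, p(89)=49995925, p(90)=56634173, p(91)=64112359, p(92)=72533807, p(93)=82010177, p(94)=92669720, p(95)=104651419, p(96)=118114304, p(97)=133230930, p(98)=150198136, p(99)=169229875, p(100)=190569292, p(101)=214481126, p(102)=241265379, p(103)=271248950, p(104)=304801365, p(105)=342325709, p(106)=384276336, p(107)=431149389, p(108)=483502844, p(109)=541946240, p(110)=607163746, p(111)=679903203, p(112)=761002156, p(113)=851376628, p(114)=952050665, p(115)=1064144451, p(116)=1188908248, p(117)=1327710076, p(118)=1482074143, p(119)=1653668665, p(120)=1844349560, p(121)=2056148051, p(122)=2291320912, p(123)=2552338241, p(124)=2841940500, p(125)=3163127352, p(126)=3519222692, p(127)=3913864295, p(128)=4351078600, p(129)=4835271870, p(130)=5371315400, p(131)=5964539504, p(132)=6620830889, p(133)=7346629512, p(134)=8149040695, p(135)=9035836076, p(136)=10015581680, p(137)=11097645016, p(138)=12292341831, p(139)=13610949895, p(140)=15065878135, p(141)=16670689208, p(142)=18440293320, p(143)=20390982757, p(144)=22540654445, p(145)=24908858009, p(146)=27517052599, p(147)=30388671978, p(148)=33549419497, p(149)=37027355200, p(150)=40853235313, p(151)=45060624582, p(152)=49686288421, p(153)=54770336324, p(154)=60356673280, p(155)=66493182097, p(156)=73232243759, p(157)=80630964769, p(158)=88751778802, p(159)=97662728555, p(160)=107438159466.
Final step: p(161) = p(160) + p(159) - p(156) - p(154) + p(149) + p(146) - p(139) - p(135) + p(126) + p(121) - p(110) - p(104) + p(91) + p(84) - p(69) - p(61) + p(44) + p(35) - p(16) - p(6)
= 107438159466 + 97662728555 - 73232243759 - 60356673280 + 37027355200 + 27517052599 - 13610949895 - 9035836076 + 3519222692 + 2056148051 - 607163746 - 304801365 + 64112359 + 26543660 - 3554345 - 1121505 + 75175 + 14883 - 231 - 11
= 118159068427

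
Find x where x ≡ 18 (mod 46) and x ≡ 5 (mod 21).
110

Using Chinese Remainder Theorem:
M = 46 × 21 = 966
M1 = 21, M2 = 46
y1 = 21^(-1) mod 46 = 11
y2 = 46^(-1) mod 21 = 16
x = (18×21×11 + 5×46×16) mod 966 = 110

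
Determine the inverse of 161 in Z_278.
19

gcd(161, 278) = 1, so the inverse exists.
Extended Euclidean algorithm on (278, 161):
278 = 1 × 161 + 117  ⟹  117 = (1)·278 + (-1)·161
161 = 1 × 117 + 44  ⟹  44 = (-1)·278 + (2)·161
117 = 2 × 44 + 29  ⟹  29 = (3)·278 + (-5)·161
44 = 1 × 29 + 15  ⟹  15 = (-4)·278 + (7)·161
29 = 1 × 15 + 14  ⟹  14 = (7)·278 + (-12)·161
15 = 1 × 14 + 1  ⟹  1 = (-11)·278 + (19)·161
So (19)·161 ≡ 1 (mod 278), i.e. 161^(-1) ≡ 19 (mod 278).
Check: 161 × 19 = 3059 ≡ 1 (mod 278)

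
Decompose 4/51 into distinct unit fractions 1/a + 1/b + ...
1/13 + 1/663

Greedy algorithm:
4/51: ceiling(51/4) = 13, use 1/13
1/663: ceiling(663/1) = 663, use 1/663
Result: 4/51 = 1/13 + 1/663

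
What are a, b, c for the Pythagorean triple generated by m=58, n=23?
(2835, 2668, 3893)

Euclid's formula: a = m² - n², b = 2mn, c = m² + n²
m = 58, n = 23
a = 58² - 23² = 3364 - 529 = 2835
b = 2 × 58 × 23 = 2668
c = 58² + 23² = 3364 + 529 = 3893
Verification: 2835² + 2668² = 8037225 + 7118224 = 15155449 = 3893² ✓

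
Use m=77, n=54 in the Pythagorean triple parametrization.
(3013, 8316, 8845)

Euclid's formula: a = m² - n², b = 2mn, c = m² + n²
m = 77, n = 54
a = 77² - 54² = 5929 - 2916 = 3013
b = 2 × 77 × 54 = 8316
c = 77² + 54² = 5929 + 2916 = 8845
Verification: 3013² + 8316² = 9078169 + 69155856 = 78234025 = 8845² ✓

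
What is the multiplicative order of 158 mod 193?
64

193 is prime, so ord(158) divides φ(193) = 192.
Divisors of 192: 1, 2, 3, 4, 6, 8, 12, 16, 24, 32, 48, 64, 96, 192.
Repeated squaring: 158^1 ≡ 158, 158^2 ≡ 67, 158^4 ≡ 50, 158^8 ≡ 184, 158^16 ≡ 81, 158^32 ≡ 192, 158^64 ≡ 1, 158^128 ≡ 1 (mod 193).
Test 158^d mod 193 for each divisor d in increasing order:
158^1 ≡ 158
158^2 ≡ 67
158^3 = 158^2·158^1 ≡ 164
158^4 ≡ 50
158^6 = 158^4·158^2 ≡ 69
158^8 ≡ 184
158^12 = 158^8·158^4 ≡ 129
158^16 ≡ 81
158^24 = 158^16·158^8 ≡ 43
158^32 ≡ 192
158^48 = 158^32·158^16 ≡ 112
158^64 ≡ 1  ← first divisor giving 1
The order is 64.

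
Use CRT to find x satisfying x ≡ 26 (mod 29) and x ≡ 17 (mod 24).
113

Using Chinese Remainder Theorem:
M = 29 × 24 = 696
M1 = 24, M2 = 29
y1 = 24^(-1) mod 29 = 23
y2 = 29^(-1) mod 24 = 5
x = (26×24×23 + 17×29×5) mod 696 = 113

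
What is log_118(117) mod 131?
74

Baby-step giant-step with step n = ⌈√131⌉ = 12.
Baby steps 118^j mod 131 (j:value) for j=0..11: 0:1, 1:118, 2:38, 3:30, 4:3, 5:92, 6:114, 7:90, 8:9, 9:14, 10:80, 11:8.
Giant-step multiplier: 118^(-12) ≡ 118^(130-12) = 118^118 ≡ 34 (mod 131).
Giant steps γ_i = 117·34^i mod 131: γ_0=117, γ_1=48, γ_2=60, γ_3=75, γ_4=61, γ_5=109, γ_6=38 (in table at j=2).
x = i·n + j = 6·12 + 2 = 74.
Check: 118^74 ≡ 117 (mod 131).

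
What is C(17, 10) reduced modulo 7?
2

Using Lucas' theorem:
Write n=17 and k=10 in base 7:
n in base 7: [2, 3]
k in base 7: [1, 3]
C(17,10) mod 7 = ∏ C(n_i, k_i) mod 7
Digit binomials (mod 7): C(2,1) = 2; C(3,3) = 1
Product: 2 × 1 = 2 ≡ 2 (mod 7)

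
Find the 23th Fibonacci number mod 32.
17

Matrix identity: Q^n = [[F_(n+1), F_n], [F_n, F_(n-1)]] with Q = [[1,1],[1,0]].
n = 23 = 10111₂. Square-and-multiply, entries mod 32:
Q^1 = [[1,1],[1,0]]
Q^2 = (Q^1)² = [[2,1],[1,1]]
Q^5 = (Q^2)²·Q = [[8,5],[5,3]]
Q^11 = (Q^5)²·Q = [[16,25],[25,23]]
Q^23 = (Q^11)²·Q = [[0,17],[17,15]]
F_23 mod 32 = Q^23[0][1] = 17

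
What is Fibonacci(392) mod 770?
749

Matrix identity: Q^n = [[F_(n+1), F_n], [F_n, F_(n-1)]] with Q = [[1,1],[1,0]].
n = 392 = 110001000₂. Square-and-multiply, entries mod 770:
Q^1 = [[1,1],[1,0]]
Q^3 = (Q^1)²·Q = [[3,2],[2,1]]
Q^6 = (Q^3)² = [[13,8],[8,5]]
Q^12 = (Q^6)² = [[233,144],[144,89]]
Q^24 = (Q^12)² = [[335,168],[168,167]]
Q^49 = (Q^24)²·Q = [[715,309],[309,406]]
Q^98 = (Q^49)² = [[716,659],[659,57]]
Q^196 = (Q^98)² = [[607,437],[437,170]]
Q^392 = (Q^196)² = [[398,749],[749,419]]
F_392 mod 770 = Q^392[0][1] = 749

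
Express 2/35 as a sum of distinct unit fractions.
1/18 + 1/630

Greedy algorithm:
2/35: ceiling(35/2) = 18, use 1/18
1/630: ceiling(630/1) = 630, use 1/630
Result: 2/35 = 1/18 + 1/630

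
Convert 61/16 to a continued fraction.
[3; 1, 4, 3]

Euclidean algorithm steps:
61 = 3 × 16 + 13
16 = 1 × 13 + 3
13 = 4 × 3 + 1
3 = 3 × 1 + 0
Continued fraction: [3; 1, 4, 3]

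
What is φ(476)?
192

476 = 2^2 × 7 × 17
φ(n) = n × ∏(1 - 1/p) for each prime p dividing n
φ(476) = 476 × (1 - 1/2) × (1 - 1/7) × (1 - 1/17) = 192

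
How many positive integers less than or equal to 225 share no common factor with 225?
120

225 = 3^2 × 5^2
φ(n) = n × ∏(1 - 1/p) for each prime p dividing n
φ(225) = 225 × (1 - 1/3) × (1 - 1/5) = 120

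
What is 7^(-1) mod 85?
73

gcd(7, 85) = 1, so the inverse exists.
Extended Euclidean algorithm on (85, 7):
85 = 12 × 7 + 1  ⟹  1 = (1)·85 + (-12)·7
So (-12)·7 ≡ 1 (mod 85), i.e. 7^(-1) ≡ -12 ≡ 73 (mod 85).
Check: 7 × 73 = 511 ≡ 1 (mod 85)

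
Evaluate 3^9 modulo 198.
81

Repeated squaring. Binary of 9 = 1001.
3^1 ≡ 3 (mod 198); 3^2 ≡ 9 (mod 198); 3^4 ≡ 81 (mod 198); 3^8 ≡ 27 (mod 198)
3^9 = 3^1 × 3^8 ≡ 81 (mod 198)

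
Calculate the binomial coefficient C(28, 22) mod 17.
3

Using Lucas' theorem:
Write n=28 and k=22 in base 17:
n in base 17: [1, 11]
k in base 17: [1, 5]
C(28,22) mod 17 = ∏ C(n_i, k_i) mod 17
Digit binomials (mod 17): C(1,1) = 1; C(11,5) = 462 ≡ 3
Product: 1 × 3 = 3 ≡ 3 (mod 17)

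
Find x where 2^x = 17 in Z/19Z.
10

Baby-step giant-step with step n = ⌈√19⌉ = 5.
Baby steps 2^j mod 19 (j:value) for j=0..4: 0:1, 1:2, 2:4, 3:8, 4:16.
Giant-step multiplier: 2^(-5) ≡ 2^(18-5) = 2^13 ≡ 3 (mod 19).
Giant steps γ_i = 17·3^i mod 19: γ_0=17, γ_1=13, γ_2=1 (in table at j=0).
x = i·n + j = 2·5 + 0 = 10.
Check: 2^10 ≡ 17 (mod 19).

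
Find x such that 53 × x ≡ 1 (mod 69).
56

gcd(53, 69) = 1, so the inverse exists.
Extended Euclidean algorithm on (69, 53):
69 = 1 × 53 + 16  ⟹  16 = (1)·69 + (-1)·53
53 = 3 × 16 + 5  ⟹  5 = (-3)·69 + (4)·53
16 = 3 × 5 + 1  ⟹  1 = (10)·69 + (-13)·53
So (-13)·53 ≡ 1 (mod 69), i.e. 53^(-1) ≡ -13 ≡ 56 (mod 69).
Check: 53 × 56 = 2968 ≡ 1 (mod 69)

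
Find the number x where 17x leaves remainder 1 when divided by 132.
101

gcd(17, 132) = 1, so the inverse exists.
Extended Euclidean algorithm on (132, 17):
132 = 7 × 17 + 13  ⟹  13 = (1)·132 + (-7)·17
17 = 1 × 13 + 4  ⟹  4 = (-1)·132 + (8)·17
13 = 3 × 4 + 1  ⟹  1 = (4)·132 + (-31)·17
So (-31)·17 ≡ 1 (mod 132), i.e. 17^(-1) ≡ -31 ≡ 101 (mod 132).
Check: 17 × 101 = 1717 ≡ 1 (mod 132)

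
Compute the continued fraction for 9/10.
[0; 1, 9]

Euclidean algorithm steps:
9 = 0 × 10 + 9
10 = 1 × 9 + 1
9 = 9 × 1 + 0
Continued fraction: [0; 1, 9]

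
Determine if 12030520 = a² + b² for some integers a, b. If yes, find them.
Not possible

Factorization: 12030520 = 2^3 × 5 × 67^3
By Fermat: n is sum of two squares iff every prime p ≡ 3 (mod 4) appears to even power.
Prime(s) ≡ 3 (mod 4) with odd exponent: [(67, 3)]
Therefore 12030520 cannot be expressed as a² + b².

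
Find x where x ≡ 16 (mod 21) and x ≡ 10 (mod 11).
142

Using Chinese Remainder Theorem:
M = 21 × 11 = 231
M1 = 11, M2 = 21
y1 = 11^(-1) mod 21 = 2
y2 = 21^(-1) mod 11 = 10
x = (16×11×2 + 10×21×10) mod 231 = 142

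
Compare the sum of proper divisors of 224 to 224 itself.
abundant

Proper divisors of 224: sum = 1 + 2 + 4 + 7 + 8 + 14 + 16 + 28 + 32 + 56 + 112 = 280
Since 280 > 224, 224 is abundant.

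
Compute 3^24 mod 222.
63

Repeated squaring. Binary of 24 = 11000.
3^1 ≡ 3 (mod 222); 3^2 ≡ 9 (mod 222); 3^4 ≡ 81 (mod 222); 3^8 ≡ 123 (mod 222); 3^16 ≡ 33 (mod 222)
3^24 = 3^8 × 3^16 ≡ 63 (mod 222)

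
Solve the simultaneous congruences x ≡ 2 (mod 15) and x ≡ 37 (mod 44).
257

Using Chinese Remainder Theorem:
M = 15 × 44 = 660
M1 = 44, M2 = 15
y1 = 44^(-1) mod 15 = 14
y2 = 15^(-1) mod 44 = 3
x = (2×44×14 + 37×15×3) mod 660 = 257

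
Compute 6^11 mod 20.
16

Repeated squaring. Binary of 11 = 1011.
6^1 ≡ 6 (mod 20); 6^2 ≡ 16 (mod 20); 6^4 ≡ 16 (mod 20); 6^8 ≡ 16 (mod 20)
6^11 = 6^1 × 6^2 × 6^8 ≡ 16 (mod 20)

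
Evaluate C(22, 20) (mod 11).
0

Using Lucas' theorem:
Write n=22 and k=20 in base 11:
n in base 11: [2, 0]
k in base 11: [1, 9]
C(22,20) mod 11 = ∏ C(n_i, k_i) mod 11
Digit binomials (mod 11): C(2,1) = 2; C(0,9) = 0 (k_i > n_i)
Product: 2 × 0 = 0 ≡ 0 (mod 11)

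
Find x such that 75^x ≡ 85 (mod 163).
144

Baby-step giant-step with step n = ⌈√163⌉ = 13.
Baby steps 75^j mod 163 (j:value) for j=0..12: 0:1, 1:75, 2:83, 3:31, 4:43, 5:128, 6:146, 7:29, 8:56, 9:125, 10:84, 11:106, 12:126.
Giant-step multiplier: 75^(-13) ≡ 75^(162-13) = 75^149 ≡ 122 (mod 163).
Giant steps γ_i = 85·122^i mod 163: γ_0=85, γ_1=101, γ_2=97, γ_3=98, γ_4=57, γ_5=108, γ_6=136, γ_7=129, γ_8=90, γ_9=59, γ_10=26, γ_11=75 (in table at j=1).
x = i·n + j = 11·13 + 1 = 144.
Check: 75^144 ≡ 85 (mod 163).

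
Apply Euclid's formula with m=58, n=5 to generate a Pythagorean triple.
(3339, 580, 3389)

Euclid's formula: a = m² - n², b = 2mn, c = m² + n²
m = 58, n = 5
a = 58² - 5² = 3364 - 25 = 3339
b = 2 × 58 × 5 = 580
c = 58² + 5² = 3364 + 25 = 3389
Verification: 3339² + 580² = 11148921 + 336400 = 11485321 = 3389² ✓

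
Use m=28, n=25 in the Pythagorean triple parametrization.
(159, 1400, 1409)

Euclid's formula: a = m² - n², b = 2mn, c = m² + n²
m = 28, n = 25
a = 28² - 25² = 784 - 625 = 159
b = 2 × 28 × 25 = 1400
c = 28² + 25² = 784 + 625 = 1409
Verification: 159² + 1400² = 25281 + 1960000 = 1985281 = 1409² ✓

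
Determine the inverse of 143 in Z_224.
47

gcd(143, 224) = 1, so the inverse exists.
Extended Euclidean algorithm on (224, 143):
224 = 1 × 143 + 81  ⟹  81 = (1)·224 + (-1)·143
143 = 1 × 81 + 62  ⟹  62 = (-1)·224 + (2)·143
81 = 1 × 62 + 19  ⟹  19 = (2)·224 + (-3)·143
62 = 3 × 19 + 5  ⟹  5 = (-7)·224 + (11)·143
19 = 3 × 5 + 4  ⟹  4 = (23)·224 + (-36)·143
5 = 1 × 4 + 1  ⟹  1 = (-30)·224 + (47)·143
So (47)·143 ≡ 1 (mod 224), i.e. 143^(-1) ≡ 47 (mod 224).
Check: 143 × 47 = 6721 ≡ 1 (mod 224)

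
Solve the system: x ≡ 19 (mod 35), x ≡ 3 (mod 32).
579

Using Chinese Remainder Theorem:
M = 35 × 32 = 1120
M1 = 32, M2 = 35
y1 = 32^(-1) mod 35 = 23
y2 = 35^(-1) mod 32 = 11
x = (19×32×23 + 3×35×11) mod 1120 = 579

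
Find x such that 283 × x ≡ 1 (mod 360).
187

gcd(283, 360) = 1, so the inverse exists.
Extended Euclidean algorithm on (360, 283):
360 = 1 × 283 + 77  ⟹  77 = (1)·360 + (-1)·283
283 = 3 × 77 + 52  ⟹  52 = (-3)·360 + (4)·283
77 = 1 × 52 + 25  ⟹  25 = (4)·360 + (-5)·283
52 = 2 × 25 + 2  ⟹  2 = (-11)·360 + (14)·283
25 = 12 × 2 + 1  ⟹  1 = (136)·360 + (-173)·283
So (-173)·283 ≡ 1 (mod 360), i.e. 283^(-1) ≡ -173 ≡ 187 (mod 360).
Check: 283 × 187 = 52921 ≡ 1 (mod 360)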